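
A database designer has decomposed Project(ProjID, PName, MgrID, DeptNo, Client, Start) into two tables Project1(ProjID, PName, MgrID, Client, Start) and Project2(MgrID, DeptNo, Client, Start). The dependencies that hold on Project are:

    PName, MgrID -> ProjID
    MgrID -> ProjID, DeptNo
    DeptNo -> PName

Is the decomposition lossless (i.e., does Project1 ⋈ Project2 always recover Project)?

Yes

Common attributes: Project1 ∩ Project2 = {MgrID, Client, Start}.
Closure of {MgrID, Client, Start}: MgrID → ProjID, DeptNo applies, adding ProjID, DeptNo; DeptNo → PName applies, adding PName. So (MgrID, Client, Start)⁺ = {ProjID, PName, MgrID, DeptNo, Client, Start}.
This closure contains every attribute of Project1, so Project1 ∩ Project2 → Project1. The join is lossless.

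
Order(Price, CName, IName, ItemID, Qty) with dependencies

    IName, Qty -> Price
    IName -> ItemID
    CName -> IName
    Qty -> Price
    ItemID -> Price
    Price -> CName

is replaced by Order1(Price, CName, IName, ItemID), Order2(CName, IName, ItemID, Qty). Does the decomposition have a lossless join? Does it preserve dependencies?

Lossless test: (CName, IName, ItemID)⁺ = {Price, CName, IName, ItemID}, which contains all of one fragment — lossless.
Dependency preservation: IName, Qty → Price; Qty → Price are not contained in any single fragment, but the restricted closure of each left-hand side across the fragments still reaches the right-hand side; the remaining FDs each lie inside some fragment. All dependencies are preserved.

lossless and dependency-preserving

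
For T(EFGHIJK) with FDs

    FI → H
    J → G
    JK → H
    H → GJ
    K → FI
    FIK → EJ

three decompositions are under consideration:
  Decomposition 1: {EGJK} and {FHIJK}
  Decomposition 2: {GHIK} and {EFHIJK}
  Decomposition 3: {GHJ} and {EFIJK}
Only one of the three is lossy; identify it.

Decomposition 1: common = {JK}, closure = {EFGHIJK} → lossless.
Decomposition 2: common = {HIK}, closure = {EFGHIJK} → lossless.
Decomposition 3: common = {J}, closure = {GJ} → lossy.

Decomposition 3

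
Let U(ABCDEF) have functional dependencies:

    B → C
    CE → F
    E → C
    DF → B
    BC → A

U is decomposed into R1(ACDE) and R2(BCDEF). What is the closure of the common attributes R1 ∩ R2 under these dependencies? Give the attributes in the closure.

R1 ∩ R2 = {CDE}.
CE → F applies, adding F
DF → B applies, adding B
BC → A applies, adding A
Closure: {ABCDEF}.

ABCDEF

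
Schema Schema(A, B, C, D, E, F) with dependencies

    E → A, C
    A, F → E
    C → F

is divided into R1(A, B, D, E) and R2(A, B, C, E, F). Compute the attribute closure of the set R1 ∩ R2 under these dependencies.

R1 ∩ R2 = {A, B, E}.
E → A, C applies, adding C
C → F applies, adding F
Closure: {A, B, C, E, F}.

A, B, C, E, F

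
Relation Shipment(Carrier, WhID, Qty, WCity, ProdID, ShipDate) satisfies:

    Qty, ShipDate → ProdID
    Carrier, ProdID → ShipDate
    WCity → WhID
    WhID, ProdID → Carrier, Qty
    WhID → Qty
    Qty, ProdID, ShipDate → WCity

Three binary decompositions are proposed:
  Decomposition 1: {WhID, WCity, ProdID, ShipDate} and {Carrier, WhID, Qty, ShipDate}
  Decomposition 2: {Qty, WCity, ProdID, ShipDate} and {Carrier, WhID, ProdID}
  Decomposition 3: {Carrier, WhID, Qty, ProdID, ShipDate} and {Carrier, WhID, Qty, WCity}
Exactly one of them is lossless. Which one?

Decomposition 1

Decomposition 1: common = {WhID, ShipDate}, closure = {Carrier, WhID, Qty, WCity, ProdID, ShipDate} → lossless.
Decomposition 2: common = {ProdID}, closure = {ProdID} → lossy.
Decomposition 3: common = {Carrier, WhID, Qty}, closure = {Carrier, WhID, Qty} → lossy.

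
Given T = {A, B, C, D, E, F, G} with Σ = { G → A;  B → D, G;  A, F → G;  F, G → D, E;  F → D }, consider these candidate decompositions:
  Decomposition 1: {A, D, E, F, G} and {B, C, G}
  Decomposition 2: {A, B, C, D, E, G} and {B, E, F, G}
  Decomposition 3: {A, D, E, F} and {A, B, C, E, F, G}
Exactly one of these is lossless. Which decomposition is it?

Decomposition 1: common = {G}, closure = {A, G} → lossy.
Decomposition 2: common = {B, E, G}, closure = {A, B, D, E, G} → lossy.
Decomposition 3: common = {A, E, F}, closure = {A, D, E, F, G} → lossless.

Decomposition 3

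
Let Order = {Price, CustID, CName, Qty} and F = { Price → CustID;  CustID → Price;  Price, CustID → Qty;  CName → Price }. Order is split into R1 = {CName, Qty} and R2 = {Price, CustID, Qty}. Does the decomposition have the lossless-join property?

No

Common attributes: R1 ∩ R2 = {Qty}.
No dependency enlarges {Qty}, so (Qty)⁺ = {Qty}.
The closure contains neither all of R1 = {CName, Qty} nor all of R2 = {Price, CustID, Qty}, so the common attributes are not a superkey of either fragment. The join is lossy.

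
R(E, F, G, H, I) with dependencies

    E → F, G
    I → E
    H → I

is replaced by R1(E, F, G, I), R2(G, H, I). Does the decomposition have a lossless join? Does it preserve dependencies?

Lossless test: (G, I)⁺ = {E, F, G, I}, which contains all of one fragment — lossless.
Dependency preservation: every FD's attributes lie within a single fragment, so each can be enforced locally — preserved.

lossless and dependency-preserving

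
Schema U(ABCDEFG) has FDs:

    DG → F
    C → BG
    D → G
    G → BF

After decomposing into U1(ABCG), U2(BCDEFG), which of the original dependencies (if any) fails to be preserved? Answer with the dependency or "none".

none

DG → F lies within U2.
C → BG lies within U1.
D → G lies within U2.
G → BF lies within U2.
Every dependency is enforceable on the fragments, so the decomposition is dependency-preserving.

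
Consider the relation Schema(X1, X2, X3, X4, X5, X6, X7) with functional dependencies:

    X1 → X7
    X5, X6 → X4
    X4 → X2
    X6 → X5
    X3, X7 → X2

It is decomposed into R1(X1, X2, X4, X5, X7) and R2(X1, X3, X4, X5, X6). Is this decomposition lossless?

Yes

Common attributes: R1 ∩ R2 = {X1, X4, X5}.
Closure of {X1, X4, X5}: X1 → X7 applies, adding X7; X4 → X2 applies, adding X2. So (X1, X4, X5)⁺ = {X1, X2, X4, X5, X7}.
This closure contains every attribute of R1, so R1 ∩ R2 → R1. The join is lossless.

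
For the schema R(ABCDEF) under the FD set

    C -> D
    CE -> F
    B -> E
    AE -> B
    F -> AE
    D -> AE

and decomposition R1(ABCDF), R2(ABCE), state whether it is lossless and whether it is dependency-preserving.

Lossless test: (ABC)⁺ = {ABCDEF}, which contains all of one fragment — lossless.
Dependency preservation: CE → F; F → AE; D → AE are not contained in any single fragment, but the restricted closure of each left-hand side across the fragments still reaches the right-hand side; the remaining FDs each lie inside some fragment. All dependencies are preserved.

lossless and dependency-preserving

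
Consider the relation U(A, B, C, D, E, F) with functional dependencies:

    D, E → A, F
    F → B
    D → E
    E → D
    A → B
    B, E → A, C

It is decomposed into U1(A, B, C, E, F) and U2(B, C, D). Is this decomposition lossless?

No

Common attributes: U1 ∩ U2 = {B, C}.
No dependency enlarges {B, C}, so (B, C)⁺ = {B, C}.
The closure contains neither all of U1 = {A, B, C, E, F} nor all of U2 = {B, C, D}, so the common attributes are not a superkey of either fragment. The join is lossy.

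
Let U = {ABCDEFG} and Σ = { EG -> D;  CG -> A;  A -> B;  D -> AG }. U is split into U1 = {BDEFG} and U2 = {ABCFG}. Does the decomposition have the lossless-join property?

Common attributes: U1 ∩ U2 = {BFG}.
No dependency enlarges {BFG}, so (BFG)⁺ = {BFG}.
The closure contains neither all of U1 = {BDEFG} nor all of U2 = {ABCFG}, so the common attributes are not a superkey of either fragment. The join is lossy.

No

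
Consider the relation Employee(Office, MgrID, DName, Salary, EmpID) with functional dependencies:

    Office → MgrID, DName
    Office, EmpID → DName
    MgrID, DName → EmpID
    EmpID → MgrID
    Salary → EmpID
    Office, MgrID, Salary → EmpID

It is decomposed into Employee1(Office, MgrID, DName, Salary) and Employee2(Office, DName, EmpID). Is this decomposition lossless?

Common attributes: Employee1 ∩ Employee2 = {Office, DName}.
Closure of {Office, DName}: Office → MgrID, DName applies, adding MgrID; MgrID, DName → EmpID applies, adding EmpID. So (Office, DName)⁺ = {Office, MgrID, DName, EmpID}.
This closure contains every attribute of Employee2, so Employee1 ∩ Employee2 → Employee2. The join is lossless.

Yes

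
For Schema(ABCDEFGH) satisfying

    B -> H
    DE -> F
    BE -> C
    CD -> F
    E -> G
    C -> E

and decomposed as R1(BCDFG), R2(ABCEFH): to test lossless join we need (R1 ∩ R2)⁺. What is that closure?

BCEFGH

R1 ∩ R2 = {BCF}.
B → H applies, adding H
C → E applies, adding E
E → G applies, adding G
Closure: {BCEFGH}.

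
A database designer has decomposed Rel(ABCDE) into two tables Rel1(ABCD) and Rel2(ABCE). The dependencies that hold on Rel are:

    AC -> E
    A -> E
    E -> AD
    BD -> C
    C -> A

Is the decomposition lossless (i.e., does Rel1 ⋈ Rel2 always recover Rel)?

Yes

Common attributes: Rel1 ∩ Rel2 = {ABC}.
Closure of {ABC}: AC → E applies, adding E; E → AD applies, adding D. So (ABC)⁺ = {ABCDE}.
This closure contains every attribute of Rel1, so Rel1 ∩ Rel2 → Rel1. The join is lossless.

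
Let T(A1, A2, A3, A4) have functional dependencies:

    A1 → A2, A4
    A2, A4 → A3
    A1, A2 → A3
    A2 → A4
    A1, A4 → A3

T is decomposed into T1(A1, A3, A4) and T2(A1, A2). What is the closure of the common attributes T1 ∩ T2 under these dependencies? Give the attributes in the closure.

T1 ∩ T2 = {A1}.
A1 → A2, A4 applies, adding A2, A4
A2, A4 → A3 applies, adding A3
Closure: {A1, A2, A3, A4}.

A1, A2, A3, A4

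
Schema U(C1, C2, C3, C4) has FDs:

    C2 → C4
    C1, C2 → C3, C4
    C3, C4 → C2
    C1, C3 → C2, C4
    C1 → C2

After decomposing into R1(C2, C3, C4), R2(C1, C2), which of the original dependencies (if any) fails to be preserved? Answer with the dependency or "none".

C1, C2 → C3, C4

Check C1, C2 → C3, C4: no single fragment contains all of {C1, C2, C3, C4}, and the restricted closure of {C1, C2} across the fragments never reaches {C3, C4}.
C2 → C4 is preserved.
C3, C4 → C2 is preserved.
C1, C3 → C2, C4 is preserved.
C1 → C2 is preserved.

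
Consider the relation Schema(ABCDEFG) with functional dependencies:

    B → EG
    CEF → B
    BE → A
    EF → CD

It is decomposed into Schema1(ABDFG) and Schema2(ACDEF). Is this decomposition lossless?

Common attributes: Schema1 ∩ Schema2 = {ADF}.
No dependency enlarges {ADF}, so (ADF)⁺ = {ADF}.
The closure contains neither all of Schema1 = {ABDFG} nor all of Schema2 = {ACDEF}, so the common attributes are not a superkey of either fragment. The join is lossy.

No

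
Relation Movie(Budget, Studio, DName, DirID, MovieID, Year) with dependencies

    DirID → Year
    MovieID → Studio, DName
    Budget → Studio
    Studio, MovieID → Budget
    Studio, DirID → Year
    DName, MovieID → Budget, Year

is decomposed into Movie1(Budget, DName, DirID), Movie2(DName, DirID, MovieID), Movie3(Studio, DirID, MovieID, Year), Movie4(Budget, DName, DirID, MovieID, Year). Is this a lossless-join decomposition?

Yes

Chase test. Columns are Budget, Studio, DName, DirID, MovieID, Year; row i has aⱼ where attribute j ∈ Moviei, else bᵢⱼ.
Initial tableau (one row per fragment):
  row 1: a1 b12 a3 a4 b15 b16
  row 2: b21 b22 a3 a4 a5 b26
  row 3: b31 a2 b33 a4 a5 a6
  row 4: a1 b42 a3 a4 a5 a6
Rows 1 and 2 agree on DirID; apply DirID→Year and equate their Year entries.
Rows 1 and 3 agree on DirID; apply DirID→Year and equate their Year entries.
Rows 2 and 3 agree on MovieID; apply MovieID→Studio, DName and equate their Studio, DName entries.
Rows 2 and 4 agree on MovieID; apply MovieID→Studio, DName and equate their Studio, DName entries.
Rows 1 and 4 agree on Budget; apply Budget→Studio and equate their Studio entries.
Rows 2 and 3 agree on Studio, MovieID; apply Studio, MovieID→Budget and equate their Budget entries.
Rows 2 and 4 agree on Studio, MovieID; apply Studio, MovieID→Budget and equate their Budget entries.
Row 2 is now all distinguished symbols — the join is lossless.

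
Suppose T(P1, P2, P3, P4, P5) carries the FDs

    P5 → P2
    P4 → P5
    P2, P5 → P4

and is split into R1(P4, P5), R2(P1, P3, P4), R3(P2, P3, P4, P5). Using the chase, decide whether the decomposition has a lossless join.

Chase test. Columns are P1, P2, P3, P4, P5; row i has aⱼ where attribute j ∈ Ri, else bᵢⱼ.
Initial tableau (one row per fragment):
  row 1: b11 b12 b13 a4 a5
  row 2: a1 b22 a3 a4 b25
  row 3: b31 a2 a3 a4 a5
Rows 1 and 3 agree on P5; apply P5→P2 and equate their P2 entries.
Rows 1 and 2 agree on P4; apply P4→P5 and equate their P5 entries.
Rows 1 and 2 agree on P5; apply P5→P2 and equate their P2 entries.
Row 2 is now all distinguished symbols — the join is lossless.

Yes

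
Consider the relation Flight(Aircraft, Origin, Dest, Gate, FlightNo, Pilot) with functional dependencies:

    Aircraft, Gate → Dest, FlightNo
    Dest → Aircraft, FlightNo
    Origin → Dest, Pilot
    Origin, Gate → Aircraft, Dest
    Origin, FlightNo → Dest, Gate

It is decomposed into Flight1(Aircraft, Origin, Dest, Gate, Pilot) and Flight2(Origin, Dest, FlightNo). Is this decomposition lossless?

Yes

Common attributes: Flight1 ∩ Flight2 = {Origin, Dest}.
Closure of {Origin, Dest}: Dest → Aircraft, FlightNo applies, adding Aircraft, FlightNo; Origin → Dest, Pilot applies, adding Pilot; Origin, FlightNo → Dest, Gate applies, adding Gate. So (Origin, Dest)⁺ = {Aircraft, Origin, Dest, Gate, FlightNo, Pilot}.
This closure contains every attribute of Flight1, so Flight1 ∩ Flight2 → Flight1. The join is lossless.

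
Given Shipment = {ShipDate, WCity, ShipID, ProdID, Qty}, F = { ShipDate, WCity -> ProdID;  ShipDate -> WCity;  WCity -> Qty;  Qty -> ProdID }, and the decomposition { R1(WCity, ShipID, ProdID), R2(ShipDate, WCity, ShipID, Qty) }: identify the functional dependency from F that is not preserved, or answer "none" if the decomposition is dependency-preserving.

Check Qty → ProdID: no single fragment contains all of {ProdID, Qty}, and the restricted closure of {Qty} across the fragments never reaches {ProdID}.
ShipDate, WCity → ProdID is preserved.
ShipDate → WCity is preserved.
WCity → Qty is preserved.

Qty -> ProdID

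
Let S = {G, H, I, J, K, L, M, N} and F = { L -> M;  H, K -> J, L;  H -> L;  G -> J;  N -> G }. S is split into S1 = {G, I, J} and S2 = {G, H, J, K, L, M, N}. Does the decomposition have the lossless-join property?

No

Common attributes: S1 ∩ S2 = {G, J}.
No dependency enlarges {G, J}, so (G, J)⁺ = {G, J}.
The closure contains neither all of S1 = {G, I, J} nor all of S2 = {G, H, J, K, L, M, N}, so the common attributes are not a superkey of either fragment. The join is lossy.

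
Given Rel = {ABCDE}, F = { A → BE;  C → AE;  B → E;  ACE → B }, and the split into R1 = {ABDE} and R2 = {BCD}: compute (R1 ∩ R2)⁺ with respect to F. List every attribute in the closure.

BDE

R1 ∩ R2 = {BD}.
B → E applies, adding E
Closure: {BDE}.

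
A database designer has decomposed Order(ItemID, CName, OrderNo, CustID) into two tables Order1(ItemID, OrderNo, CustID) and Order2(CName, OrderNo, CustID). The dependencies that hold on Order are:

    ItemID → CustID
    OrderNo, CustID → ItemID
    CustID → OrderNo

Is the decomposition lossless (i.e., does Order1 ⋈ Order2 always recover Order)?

Yes

Common attributes: Order1 ∩ Order2 = {OrderNo, CustID}.
Closure of {OrderNo, CustID}: OrderNo, CustID → ItemID applies, adding ItemID. So (OrderNo, CustID)⁺ = {ItemID, OrderNo, CustID}.
This closure contains every attribute of Order1, so Order1 ∩ Order2 → Order1. The join is lossless.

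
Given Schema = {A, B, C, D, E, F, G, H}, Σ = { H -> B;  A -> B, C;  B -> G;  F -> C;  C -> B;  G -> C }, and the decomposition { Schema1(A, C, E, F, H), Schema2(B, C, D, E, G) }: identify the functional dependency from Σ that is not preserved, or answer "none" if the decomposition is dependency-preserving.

H → B: restricted closure across fragments reaches B.
A → B, C: restricted closure across fragments reaches B, C.
B → G lies within Schema2.
F → C lies within Schema1.
C → B lies within Schema2.
G → C lies within Schema2.
Every dependency is enforceable on the fragments, so the decomposition is dependency-preserving.

none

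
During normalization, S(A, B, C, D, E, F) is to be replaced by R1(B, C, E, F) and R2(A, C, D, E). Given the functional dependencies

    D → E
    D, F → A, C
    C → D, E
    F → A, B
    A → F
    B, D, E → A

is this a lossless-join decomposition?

Common attributes: R1 ∩ R2 = {C, E}.
Closure of {C, E}: C → D, E applies, adding D. So (C, E)⁺ = {C, D, E}.
The closure contains neither all of R1 = {B, C, E, F} nor all of R2 = {A, C, D, E}, so the common attributes are not a superkey of either fragment. The join is lossy.

No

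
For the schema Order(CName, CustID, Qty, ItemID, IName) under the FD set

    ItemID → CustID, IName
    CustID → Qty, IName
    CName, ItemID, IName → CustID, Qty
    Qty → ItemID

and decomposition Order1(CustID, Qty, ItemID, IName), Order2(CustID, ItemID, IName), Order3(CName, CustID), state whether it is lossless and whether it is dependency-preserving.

Lossless test (chase): Rows 1 and 2 agree on CustID; apply CustID→Qty, IName and equate their Qty, IName entries. Rows 1 and 3 agree on CustID; apply CustID→Qty, IName and equate their Qty, IName entries. Rows 1 and 3 agree on Qty; apply Qty→ItemID and equate their ItemID entries. Row 3 is now all distinguished symbols — the join is lossless.
Dependency preservation: CName, ItemID, IName → CustID, Qty is not contained in any single fragment, but the restricted closure of its left-hand side across the fragments still reaches the right-hand side; the remaining FDs each lie inside some fragment. All dependencies are preserved.

lossless and dependency-preserving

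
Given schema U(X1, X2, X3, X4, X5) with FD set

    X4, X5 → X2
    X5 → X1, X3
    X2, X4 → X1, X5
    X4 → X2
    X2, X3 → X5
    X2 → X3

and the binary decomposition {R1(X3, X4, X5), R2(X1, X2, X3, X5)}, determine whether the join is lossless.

No

Common attributes: R1 ∩ R2 = {X3, X5}.
Closure of {X3, X5}: X5 → X1, X3 applies, adding X1. So (X3, X5)⁺ = {X1, X3, X5}.
The closure contains neither all of R1 = {X3, X4, X5} nor all of R2 = {X1, X2, X3, X5}, so the common attributes are not a superkey of either fragment. The join is lossy.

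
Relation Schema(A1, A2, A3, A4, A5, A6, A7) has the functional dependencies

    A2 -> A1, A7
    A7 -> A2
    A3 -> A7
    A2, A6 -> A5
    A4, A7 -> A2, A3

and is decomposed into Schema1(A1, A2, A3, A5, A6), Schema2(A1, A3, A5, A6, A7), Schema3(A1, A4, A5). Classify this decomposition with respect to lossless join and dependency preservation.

lossy and not dependency-preserving

Lossless test (chase): Rows 1 and 2 agree on A3; apply A3→A7 and equate their A7 entries. Rows 1 and 2 agree on A7; apply A7→A2 and equate their A2 entries. No row becomes fully distinguished — the join is lossy.
Dependency preservation: the restricted closure of {A2} across the fragments never reaches {A1, A7}, so A2 → A1, A7 cannot be enforced without a join — not preserved.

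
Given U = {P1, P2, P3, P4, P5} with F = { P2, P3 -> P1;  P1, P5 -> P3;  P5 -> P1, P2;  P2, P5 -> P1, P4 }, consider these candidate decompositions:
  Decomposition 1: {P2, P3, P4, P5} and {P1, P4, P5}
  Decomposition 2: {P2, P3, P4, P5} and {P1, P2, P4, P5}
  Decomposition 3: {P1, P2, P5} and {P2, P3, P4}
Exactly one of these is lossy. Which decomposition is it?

Decomposition 1: common = {P4, P5}, closure = {P1, P2, P3, P4, P5} → lossless.
Decomposition 2: common = {P2, P4, P5}, closure = {P1, P2, P3, P4, P5} → lossless.
Decomposition 3: common = {P2}, closure = {P2} → lossy.

Decomposition 3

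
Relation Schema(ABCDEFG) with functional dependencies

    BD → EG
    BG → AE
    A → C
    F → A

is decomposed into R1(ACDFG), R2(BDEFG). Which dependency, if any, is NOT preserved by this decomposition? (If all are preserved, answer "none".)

Check BG → AE: no single fragment contains all of {ABEG}, and the restricted closure of {BG} across the fragments never reaches {AE}.
BD → EG is preserved.
A → C is preserved.
F → A is preserved.

BG → AE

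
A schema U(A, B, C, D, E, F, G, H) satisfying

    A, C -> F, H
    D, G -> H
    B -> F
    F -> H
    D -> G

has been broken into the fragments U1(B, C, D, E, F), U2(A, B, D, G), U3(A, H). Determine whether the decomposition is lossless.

No

Chase test. Columns are A, B, C, D, E, F, G, H; row i has aⱼ where attribute j ∈ Ui, else bᵢⱼ.
Initial tableau (one row per fragment):
  row 1: b11 a2 a3 a4 a5 a6 b17 b18
  row 2: a1 a2 b23 a4 b25 b26 a7 b28
  row 3: a1 b32 b33 b34 b35 b36 b37 a8
Rows 1 and 2 agree on B; apply B→F and equate their F entries.
Rows 1 and 2 agree on F; apply F→H and equate their H entries.
Rows 1 and 2 agree on D; apply D→G and equate their G entries.
No row becomes fully distinguished — the join is lossy.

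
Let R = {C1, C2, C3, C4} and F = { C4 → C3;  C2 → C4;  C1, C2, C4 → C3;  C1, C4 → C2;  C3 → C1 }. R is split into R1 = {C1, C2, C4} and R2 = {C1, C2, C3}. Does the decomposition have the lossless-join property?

Common attributes: R1 ∩ R2 = {C1, C2}.
Closure of {C1, C2}: C2 → C4 applies, adding C4; C1, C2, C4 → C3 applies, adding C3. So (C1, C2)⁺ = {C1, C2, C3, C4}.
This closure contains every attribute of R1, so R1 ∩ R2 → R1. The join is lossless.

Yes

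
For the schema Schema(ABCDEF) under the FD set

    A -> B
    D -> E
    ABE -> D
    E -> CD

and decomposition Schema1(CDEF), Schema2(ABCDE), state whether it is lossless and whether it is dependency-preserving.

Lossless test: (CDE)⁺ = {CDE}, which is a superkey of neither fragment — lossy.
Dependency preservation: every FD's attributes lie within a single fragment, so each can be enforced locally — preserved.

lossy but dependency-preserving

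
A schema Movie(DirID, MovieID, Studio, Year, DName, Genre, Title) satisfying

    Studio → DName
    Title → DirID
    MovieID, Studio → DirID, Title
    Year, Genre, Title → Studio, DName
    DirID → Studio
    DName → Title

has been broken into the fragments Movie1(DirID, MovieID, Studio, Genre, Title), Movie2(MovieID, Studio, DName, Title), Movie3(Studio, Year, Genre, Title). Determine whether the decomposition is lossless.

Chase test. Columns are DirID, MovieID, Studio, Year, DName, Genre, Title; row i has aⱼ where attribute j ∈ Moviei, else bᵢⱼ.
Initial tableau (one row per fragment):
  row 1: a1 a2 a3 b14 b15 a6 a7
  row 2: b21 a2 a3 b24 a5 b26 a7
  row 3: b31 b32 a3 a4 b35 a6 a7
Rows 1 and 2 agree on Studio; apply Studio→DName and equate their DName entries.
Rows 1 and 3 agree on Studio; apply Studio→DName and equate their DName entries.
Rows 1 and 2 agree on Title; apply Title→DirID and equate their DirID entries.
Rows 1 and 3 agree on Title; apply Title→DirID and equate their DirID entries.
No row becomes fully distinguished — the join is lossy.

No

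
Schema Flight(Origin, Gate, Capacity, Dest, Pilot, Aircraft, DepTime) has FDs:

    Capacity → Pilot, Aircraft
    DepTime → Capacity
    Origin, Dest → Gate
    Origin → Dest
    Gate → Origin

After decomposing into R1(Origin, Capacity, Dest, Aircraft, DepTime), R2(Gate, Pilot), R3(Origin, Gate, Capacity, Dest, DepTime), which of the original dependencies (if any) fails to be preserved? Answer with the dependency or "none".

Check Capacity → Pilot, Aircraft: no single fragment contains all of {Capacity, Pilot, Aircraft}, and the restricted closure of {Capacity} across the fragments never reaches {Pilot, Aircraft}.
DepTime → Capacity is preserved.
Origin, Dest → Gate is preserved.
Origin → Dest is preserved.
Gate → Origin is preserved.

Capacity → Pilot, Aircraft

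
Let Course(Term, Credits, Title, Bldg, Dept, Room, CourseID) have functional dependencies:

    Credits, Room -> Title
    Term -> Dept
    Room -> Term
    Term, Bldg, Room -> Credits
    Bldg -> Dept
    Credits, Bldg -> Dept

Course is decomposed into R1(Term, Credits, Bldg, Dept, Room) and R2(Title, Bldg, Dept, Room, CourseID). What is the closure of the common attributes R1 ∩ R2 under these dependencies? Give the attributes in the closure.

R1 ∩ R2 = {Bldg, Dept, Room}.
Room → Term applies, adding Term
Term, Bldg, Room → Credits applies, adding Credits
Credits, Room → Title applies, adding Title
Closure: {Term, Credits, Title, Bldg, Dept, Room}.

Term, Credits, Title, Bldg, Dept, Room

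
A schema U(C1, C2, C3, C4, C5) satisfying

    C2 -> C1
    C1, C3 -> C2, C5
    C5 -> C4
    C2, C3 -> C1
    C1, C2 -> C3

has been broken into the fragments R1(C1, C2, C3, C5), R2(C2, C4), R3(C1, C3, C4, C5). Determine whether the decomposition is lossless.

Chase test. Columns are C1, C2, C3, C4, C5; row i has aⱼ where attribute j ∈ Ri, else bᵢⱼ.
Initial tableau (one row per fragment):
  row 1: a1 a2 a3 b14 a5
  row 2: b21 a2 b23 a4 b25
  row 3: a1 b32 a3 a4 a5
Rows 1 and 2 agree on C2; apply C2→C1 and equate their C1 entries.
Rows 1 and 3 agree on C1, C3; apply C1, C3→C2, C5 and equate their C2, C5 entries.
Rows 1 and 3 agree on C5; apply C5→C4 and equate their C4 entries.
Rows 1 and 2 agree on C1, C2; apply C1, C2→C3 and equate their C3 entries.
Rows 1 and 2 agree on C1, C3; apply C1, C3→C2, C5 and equate their C2, C5 entries.
Row 1 is now all distinguished symbols — the join is lossless.

Yes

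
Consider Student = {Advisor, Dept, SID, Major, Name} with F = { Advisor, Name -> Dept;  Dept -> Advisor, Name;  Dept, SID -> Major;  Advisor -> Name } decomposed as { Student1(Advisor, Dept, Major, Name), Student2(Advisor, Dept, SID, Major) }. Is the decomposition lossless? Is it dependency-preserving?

Lossless test: (Advisor, Dept, Major)⁺ = {Advisor, Dept, Major, Name}, which contains all of one fragment — lossless.
Dependency preservation: every FD's attributes lie within a single fragment, so each can be enforced locally — preserved.

lossless and dependency-preserving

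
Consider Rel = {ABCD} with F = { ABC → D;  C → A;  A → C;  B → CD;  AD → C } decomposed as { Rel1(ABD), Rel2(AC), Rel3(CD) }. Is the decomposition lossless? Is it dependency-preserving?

lossless and dependency-preserving

Lossless test (chase): Rows 2 and 3 agree on C; apply C→A and equate their A entries. Rows 1 and 2 agree on A; apply A→C and equate their C entries. Row 1 is now all distinguished symbols — the join is lossless.
Dependency preservation: ABC → D; B → CD; AD → C are not contained in any single fragment, but the restricted closure of each left-hand side across the fragments still reaches the right-hand side; the remaining FDs each lie inside some fragment. All dependencies are preserved.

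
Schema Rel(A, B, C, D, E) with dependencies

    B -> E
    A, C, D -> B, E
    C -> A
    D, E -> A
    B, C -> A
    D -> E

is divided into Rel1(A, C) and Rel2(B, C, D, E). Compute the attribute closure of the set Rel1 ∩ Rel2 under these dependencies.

A, C

Rel1 ∩ Rel2 = {C}.
C → A applies, adding A
Closure: {A, C}.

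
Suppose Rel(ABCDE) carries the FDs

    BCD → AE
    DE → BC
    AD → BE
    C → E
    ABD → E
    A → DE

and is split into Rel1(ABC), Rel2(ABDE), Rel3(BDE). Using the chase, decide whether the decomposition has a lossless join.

Chase test. Columns are ABCDE; row i has aⱼ where attribute j ∈ Reli, else bᵢⱼ.
Initial tableau (one row per fragment):
  row 1: a1 a2 a3 b14 b15
  row 2: a1 a2 b23 a4 a5
  row 3: b31 a2 b33 a4 a5
Rows 2 and 3 agree on DE; apply DE→BC and equate their BC entries.
Rows 1 and 2 agree on A; apply A→DE and equate their DE entries.
Rows 2 and 3 agree on BCD; apply BCD→AE and equate their AE entries.
Rows 1 and 2 agree on DE; apply DE→BC and equate their BC entries.
Row 1 is now all distinguished symbols — the join is lossless.

Yes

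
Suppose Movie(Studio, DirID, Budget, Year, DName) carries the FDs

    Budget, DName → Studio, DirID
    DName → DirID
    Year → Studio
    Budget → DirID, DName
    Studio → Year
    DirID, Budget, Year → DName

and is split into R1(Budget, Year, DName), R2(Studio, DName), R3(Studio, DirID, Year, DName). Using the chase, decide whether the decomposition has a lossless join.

Chase test. Columns are Studio, DirID, Budget, Year, DName; row i has aⱼ where attribute j ∈ Ri, else bᵢⱼ.
Initial tableau (one row per fragment):
  row 1: b11 b12 a3 a4 a5
  row 2: a1 b22 b23 b24 a5
  row 3: a1 a2 b33 a4 a5
Rows 1 and 2 agree on DName; apply DName→DirID and equate their DirID entries.
Rows 1 and 3 agree on DName; apply DName→DirID and equate their DirID entries.
Rows 1 and 3 agree on Year; apply Year→Studio and equate their Studio entries.
Rows 1 and 2 agree on Studio; apply Studio→Year and equate their Year entries.
Row 1 is now all distinguished symbols — the join is lossless.

Yes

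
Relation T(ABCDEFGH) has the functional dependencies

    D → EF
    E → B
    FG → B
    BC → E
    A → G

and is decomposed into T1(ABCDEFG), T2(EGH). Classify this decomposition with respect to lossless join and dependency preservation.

lossy but dependency-preserving

Lossless test: (EG)⁺ = {BEG}, which is a superkey of neither fragment — lossy.
Dependency preservation: every FD's attributes lie within a single fragment, so each can be enforced locally — preserved.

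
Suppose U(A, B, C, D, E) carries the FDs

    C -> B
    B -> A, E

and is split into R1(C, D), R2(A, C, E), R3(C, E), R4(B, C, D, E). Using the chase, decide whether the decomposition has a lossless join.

Yes

Chase test. Columns are A, B, C, D, E; row i has aⱼ where attribute j ∈ Ri, else bᵢⱼ.
Initial tableau (one row per fragment):
  row 1: b11 b12 a3 a4 b15
  row 2: a1 b22 a3 b24 a5
  row 3: b31 b32 a3 b34 a5
  row 4: b41 a2 a3 a4 a5
Rows 1 and 2 agree on C; apply C→B and equate their B entries.
Rows 1 and 3 agree on C; apply C→B and equate their B entries.
Rows 1 and 4 agree on C; apply C→B and equate their B entries.
Rows 1 and 2 agree on B; apply B→A, E and equate their A, E entries.
Rows 1 and 3 agree on B; apply B→A, E and equate their A, E entries.
Rows 1 and 4 agree on B; apply B→A, E and equate their A, E entries.
Row 1 is now all distinguished symbols — the join is lossless.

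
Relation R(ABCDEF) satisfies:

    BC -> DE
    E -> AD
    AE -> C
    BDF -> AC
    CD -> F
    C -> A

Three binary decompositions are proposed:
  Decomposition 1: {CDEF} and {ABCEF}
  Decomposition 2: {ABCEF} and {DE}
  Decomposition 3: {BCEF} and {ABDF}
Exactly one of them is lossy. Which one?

Decomposition 3

Decomposition 1: common = {CEF}, closure = {ACDEF} → lossless.
Decomposition 2: common = {E}, closure = {ACDEF} → lossless.
Decomposition 3: common = {BF}, closure = {BF} → lossy.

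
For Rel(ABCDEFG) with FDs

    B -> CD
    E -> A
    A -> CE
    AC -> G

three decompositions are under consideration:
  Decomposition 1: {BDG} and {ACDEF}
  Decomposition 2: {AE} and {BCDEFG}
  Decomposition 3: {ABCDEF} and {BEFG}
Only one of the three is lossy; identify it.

Decomposition 1

Decomposition 1: common = {D}, closure = {D} → lossy.
Decomposition 2: common = {E}, closure = {ACEG} → lossless.
Decomposition 3: common = {BEF}, closure = {ABCDEFG} → lossless.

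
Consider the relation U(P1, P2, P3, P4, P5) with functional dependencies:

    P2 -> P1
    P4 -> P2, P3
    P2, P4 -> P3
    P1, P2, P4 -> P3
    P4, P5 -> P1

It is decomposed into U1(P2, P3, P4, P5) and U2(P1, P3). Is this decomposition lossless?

No

Common attributes: U1 ∩ U2 = {P3}.
No dependency enlarges {P3}, so (P3)⁺ = {P3}.
The closure contains neither all of U1 = {P2, P3, P4, P5} nor all of U2 = {P1, P3}, so the common attributes are not a superkey of either fragment. The join is lossy.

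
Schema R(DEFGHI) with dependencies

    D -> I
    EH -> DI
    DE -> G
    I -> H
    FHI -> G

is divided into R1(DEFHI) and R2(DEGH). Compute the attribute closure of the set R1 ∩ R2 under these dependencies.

DEGHI

R1 ∩ R2 = {DEH}.
D → I applies, adding I
DE → G applies, adding G
Closure: {DEGHI}.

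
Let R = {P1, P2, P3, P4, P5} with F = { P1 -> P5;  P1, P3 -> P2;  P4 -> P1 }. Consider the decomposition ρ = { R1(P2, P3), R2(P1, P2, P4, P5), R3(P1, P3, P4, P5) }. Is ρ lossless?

No

Chase test. Columns are P1, P2, P3, P4, P5; row i has aⱼ where attribute j ∈ Ri, else bᵢⱼ.
Initial tableau (one row per fragment):
  row 1: b11 a2 a3 b14 b15
  row 2: a1 a2 b23 a4 a5
  row 3: a1 b32 a3 a4 a5
No row becomes fully distinguished — the join is lossy.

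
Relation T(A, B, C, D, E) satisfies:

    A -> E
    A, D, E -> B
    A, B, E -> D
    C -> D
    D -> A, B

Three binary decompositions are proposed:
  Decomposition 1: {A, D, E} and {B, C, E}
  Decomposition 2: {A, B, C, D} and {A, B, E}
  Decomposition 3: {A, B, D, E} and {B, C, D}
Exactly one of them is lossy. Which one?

Decomposition 1: common = {E}, closure = {E} → lossy.
Decomposition 2: common = {A, B}, closure = {A, B, D, E} → lossless.
Decomposition 3: common = {B, D}, closure = {A, B, D, E} → lossless.

Decomposition 1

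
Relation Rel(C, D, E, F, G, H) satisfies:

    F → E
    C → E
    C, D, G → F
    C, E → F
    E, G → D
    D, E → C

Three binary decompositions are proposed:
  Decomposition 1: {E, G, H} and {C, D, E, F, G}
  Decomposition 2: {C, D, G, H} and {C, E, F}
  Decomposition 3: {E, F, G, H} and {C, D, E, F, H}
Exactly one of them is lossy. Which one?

Decomposition 3

Decomposition 1: common = {E, G}, closure = {C, D, E, F, G} → lossless.
Decomposition 2: common = {C}, closure = {C, E, F} → lossless.
Decomposition 3: common = {E, F, H}, closure = {E, F, H} → lossy.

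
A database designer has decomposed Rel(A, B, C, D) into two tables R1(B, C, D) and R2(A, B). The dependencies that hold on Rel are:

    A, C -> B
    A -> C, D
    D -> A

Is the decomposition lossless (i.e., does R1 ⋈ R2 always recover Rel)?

No

Common attributes: R1 ∩ R2 = {B}.
No dependency enlarges {B}, so (B)⁺ = {B}.
The closure contains neither all of R1 = {B, C, D} nor all of R2 = {A, B}, so the common attributes are not a superkey of either fragment. The join is lossy.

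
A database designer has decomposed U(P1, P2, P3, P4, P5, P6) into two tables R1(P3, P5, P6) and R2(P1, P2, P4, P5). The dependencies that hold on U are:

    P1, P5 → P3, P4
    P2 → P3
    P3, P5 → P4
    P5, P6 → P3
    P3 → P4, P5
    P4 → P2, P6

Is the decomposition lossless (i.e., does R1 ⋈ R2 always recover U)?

Common attributes: R1 ∩ R2 = {P5}.
No dependency enlarges {P5}, so (P5)⁺ = {P5}.
The closure contains neither all of R1 = {P3, P5, P6} nor all of R2 = {P1, P2, P4, P5}, so the common attributes are not a superkey of either fragment. The join is lossy.

No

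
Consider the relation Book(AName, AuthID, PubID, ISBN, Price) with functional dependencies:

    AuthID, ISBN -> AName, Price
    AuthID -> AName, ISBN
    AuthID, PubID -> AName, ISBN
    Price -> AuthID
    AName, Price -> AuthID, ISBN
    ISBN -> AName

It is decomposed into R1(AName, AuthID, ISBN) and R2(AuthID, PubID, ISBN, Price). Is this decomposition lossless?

Yes

Common attributes: R1 ∩ R2 = {AuthID, ISBN}.
Closure of {AuthID, ISBN}: AuthID, ISBN → AName, Price applies, adding AName, Price. So (AuthID, ISBN)⁺ = {AName, AuthID, ISBN, Price}.
This closure contains every attribute of R1, so R1 ∩ R2 → R1. The join is lossless.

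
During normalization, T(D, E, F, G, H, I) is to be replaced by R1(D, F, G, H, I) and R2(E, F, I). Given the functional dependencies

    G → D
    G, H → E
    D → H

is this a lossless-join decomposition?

Common attributes: R1 ∩ R2 = {F, I}.
No dependency enlarges {F, I}, so (F, I)⁺ = {F, I}.
The closure contains neither all of R1 = {D, F, G, H, I} nor all of R2 = {E, F, I}, so the common attributes are not a superkey of either fragment. The join is lossy.

No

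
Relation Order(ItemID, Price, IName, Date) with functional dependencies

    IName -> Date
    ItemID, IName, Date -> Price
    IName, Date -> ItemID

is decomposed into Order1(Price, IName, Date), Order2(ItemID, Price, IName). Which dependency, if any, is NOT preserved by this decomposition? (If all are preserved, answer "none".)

none

IName → Date lies within Order1.
ItemID, IName, Date → Price: restricted closure across fragments reaches Price.
IName, Date → ItemID: restricted closure across fragments reaches ItemID.
Every dependency is enforceable on the fragments, so the decomposition is dependency-preserving.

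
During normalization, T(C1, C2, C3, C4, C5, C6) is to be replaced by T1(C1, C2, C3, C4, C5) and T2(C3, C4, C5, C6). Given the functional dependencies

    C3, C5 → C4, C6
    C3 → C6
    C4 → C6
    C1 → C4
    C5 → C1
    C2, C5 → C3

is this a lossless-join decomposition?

Yes

Common attributes: T1 ∩ T2 = {C3, C4, C5}.
Closure of {C3, C4, C5}: C3, C5 → C4, C6 applies, adding C6; C5 → C1 applies, adding C1. So (C3, C4, C5)⁺ = {C1, C3, C4, C5, C6}.
This closure contains every attribute of T2, so T1 ∩ T2 → T2. The join is lossless.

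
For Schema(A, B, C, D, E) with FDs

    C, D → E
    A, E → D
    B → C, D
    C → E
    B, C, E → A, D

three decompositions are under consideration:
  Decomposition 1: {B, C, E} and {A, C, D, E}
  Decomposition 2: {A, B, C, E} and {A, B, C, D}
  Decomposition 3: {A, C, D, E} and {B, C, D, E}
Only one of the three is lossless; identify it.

Decomposition 2

Decomposition 1: common = {C, E}, closure = {C, E} → lossy.
Decomposition 2: common = {A, B, C}, closure = {A, B, C, D, E} → lossless.
Decomposition 3: common = {C, D, E}, closure = {C, D, E} → lossy.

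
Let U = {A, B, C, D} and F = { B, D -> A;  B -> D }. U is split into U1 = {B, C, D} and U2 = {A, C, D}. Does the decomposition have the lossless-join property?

Common attributes: U1 ∩ U2 = {C, D}.
No dependency enlarges {C, D}, so (C, D)⁺ = {C, D}.
The closure contains neither all of U1 = {B, C, D} nor all of U2 = {A, C, D}, so the common attributes are not a superkey of either fragment. The join is lossy.

No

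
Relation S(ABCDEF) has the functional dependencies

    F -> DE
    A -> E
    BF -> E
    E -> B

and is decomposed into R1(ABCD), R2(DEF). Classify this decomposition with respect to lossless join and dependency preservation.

Lossless test: (D)⁺ = {D}, which is a superkey of neither fragment — lossy.
Dependency preservation: the restricted closure of {A} across the fragments never reaches {E}, so A → E cannot be enforced without a join — not preserved.

lossy and not dependency-preserving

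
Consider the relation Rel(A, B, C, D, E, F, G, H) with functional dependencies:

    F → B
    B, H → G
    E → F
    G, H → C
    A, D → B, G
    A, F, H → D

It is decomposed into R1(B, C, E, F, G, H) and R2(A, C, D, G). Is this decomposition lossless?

No

Common attributes: R1 ∩ R2 = {C, G}.
No dependency enlarges {C, G}, so (C, G)⁺ = {C, G}.
The closure contains neither all of R1 = {B, C, E, F, G, H} nor all of R2 = {A, C, D, G}, so the common attributes are not a superkey of either fragment. The join is lossy.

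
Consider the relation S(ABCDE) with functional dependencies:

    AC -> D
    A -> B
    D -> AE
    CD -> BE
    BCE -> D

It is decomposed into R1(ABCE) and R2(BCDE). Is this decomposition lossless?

Common attributes: R1 ∩ R2 = {BCE}.
Closure of {BCE}: BCE → D applies, adding D; D → AE applies, adding A. So (BCE)⁺ = {ABCDE}.
This closure contains every attribute of R1, so R1 ∩ R2 → R1. The join is lossless.

Yes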